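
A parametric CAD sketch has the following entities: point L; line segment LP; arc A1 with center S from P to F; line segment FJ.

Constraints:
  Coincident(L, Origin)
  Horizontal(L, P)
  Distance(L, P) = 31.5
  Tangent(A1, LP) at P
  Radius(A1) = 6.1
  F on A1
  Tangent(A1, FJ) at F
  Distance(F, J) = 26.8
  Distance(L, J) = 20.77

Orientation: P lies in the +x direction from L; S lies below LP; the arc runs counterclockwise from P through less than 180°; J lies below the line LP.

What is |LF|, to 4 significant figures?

27.48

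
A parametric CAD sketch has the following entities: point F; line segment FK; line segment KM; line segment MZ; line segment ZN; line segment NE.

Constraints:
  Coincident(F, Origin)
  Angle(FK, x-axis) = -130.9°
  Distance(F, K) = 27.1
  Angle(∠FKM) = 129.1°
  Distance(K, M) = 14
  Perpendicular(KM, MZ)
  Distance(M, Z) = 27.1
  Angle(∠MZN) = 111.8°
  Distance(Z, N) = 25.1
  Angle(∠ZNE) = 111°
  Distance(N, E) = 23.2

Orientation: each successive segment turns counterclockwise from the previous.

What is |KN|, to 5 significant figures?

37.591

F is at the origin; FK runs at -130.9° with length 27.1, so K = (-17.743, -20.484). ∠FKM = 129.1° gives KM at -80.000° from the x-axis; with |KM| = 14.0, M = (-15.312, -34.271). KM is perpendicular to MZ, so MZ runs at 10.000°; with |MZ| = 27.1, Z = (11.376, -29.565). ∠MZN = 111.8° gives ZN at 78.200° from the x-axis; with |ZN| = 25.1, N = (16.509, -4.9955). Then |KN| = |N − K| = 37.591.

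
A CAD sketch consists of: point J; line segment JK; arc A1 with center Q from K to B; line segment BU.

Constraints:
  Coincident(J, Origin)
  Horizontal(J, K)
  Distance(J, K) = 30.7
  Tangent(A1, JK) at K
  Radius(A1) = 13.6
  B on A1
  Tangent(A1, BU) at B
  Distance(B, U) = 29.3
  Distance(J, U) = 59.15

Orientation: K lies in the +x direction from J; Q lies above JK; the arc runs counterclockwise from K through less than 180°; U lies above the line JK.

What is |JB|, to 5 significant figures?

46.935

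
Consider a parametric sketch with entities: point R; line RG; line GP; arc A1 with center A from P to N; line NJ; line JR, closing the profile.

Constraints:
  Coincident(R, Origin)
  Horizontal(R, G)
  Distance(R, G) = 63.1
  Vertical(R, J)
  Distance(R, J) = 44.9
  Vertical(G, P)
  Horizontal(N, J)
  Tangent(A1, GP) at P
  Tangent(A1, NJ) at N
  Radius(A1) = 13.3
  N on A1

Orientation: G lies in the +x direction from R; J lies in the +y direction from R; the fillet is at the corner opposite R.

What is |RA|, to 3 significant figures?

59.0

RJ is vertical with |RJ| = 44.9 and J on the +y side, so J = (0.00, 44.9). The virtual corner opposite R is at (63.1, 44.9). Since A1 is tangent to GP there, AP ⟂ GP and tangency of A1 to NJ means the radius AN is perpendicular to NJ, with radius 13.3, so the center A sits 13.3 in from both sides at A = (49.8, 31.6). Then |RA| = |A − R| = 59.0.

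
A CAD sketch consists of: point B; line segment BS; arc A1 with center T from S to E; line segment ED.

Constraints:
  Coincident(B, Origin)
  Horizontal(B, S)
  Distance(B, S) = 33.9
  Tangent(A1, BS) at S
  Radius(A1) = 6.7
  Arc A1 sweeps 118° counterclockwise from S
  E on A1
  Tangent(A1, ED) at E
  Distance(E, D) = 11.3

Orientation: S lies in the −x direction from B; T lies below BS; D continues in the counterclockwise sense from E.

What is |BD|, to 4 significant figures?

39.80

B is at the origin; B and S share the same y with |BS| = 33.9 and S on the −x side, so S = (-33.90, 0.000). A1 meets BS tangentially, so TS is at right angles to BS, so T = S + (0, -6.7) = (-33.90, -6.700). On A1, S sits at bearing 90° from T; a 118° counterclockwise sweep puts E at bearing 208°, so E = T + 6.7·(cos 208°, sin 208°) = (-39.82, -9.845). Since A1 is tangent to ED there, TE ⟂ ED, so ED runs along (−sin 208°, cos 208°); with |ED| = 11.3, D = (-34.51, -19.82). Then |BD| = |D − B| = 39.80.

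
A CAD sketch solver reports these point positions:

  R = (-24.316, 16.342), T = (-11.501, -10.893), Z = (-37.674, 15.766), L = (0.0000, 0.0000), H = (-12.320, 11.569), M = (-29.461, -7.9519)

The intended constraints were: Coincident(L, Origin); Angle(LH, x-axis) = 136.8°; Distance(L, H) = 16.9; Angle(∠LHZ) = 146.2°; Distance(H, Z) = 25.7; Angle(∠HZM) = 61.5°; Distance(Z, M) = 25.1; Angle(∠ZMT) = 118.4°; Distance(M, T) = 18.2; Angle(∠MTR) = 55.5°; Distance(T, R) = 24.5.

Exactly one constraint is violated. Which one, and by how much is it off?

Distance(T, R) = 24.5 — off by 5.60.

L = (0.00, 0.00) ✓; LH at 136.8° ✓; |LH| = 16.90 ✓; ∠LHZ = 146.2° ✓; |HZ| = 25.70 ✓; ∠HZM = 61.50° ✓; |ZM| = 25.10 ✓; ∠ZMT = 118.4° ✓; |MT| = 18.20 ✓; ∠MTR = 55.50° ✓; |TR| = 30.10 ✗.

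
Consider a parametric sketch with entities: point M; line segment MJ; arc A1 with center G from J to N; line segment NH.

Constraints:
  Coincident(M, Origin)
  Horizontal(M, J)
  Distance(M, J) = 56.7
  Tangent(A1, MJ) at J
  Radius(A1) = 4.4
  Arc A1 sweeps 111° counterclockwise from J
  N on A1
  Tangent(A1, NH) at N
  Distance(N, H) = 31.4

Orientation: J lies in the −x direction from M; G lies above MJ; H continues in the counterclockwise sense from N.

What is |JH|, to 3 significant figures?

36.0

M is at the origin; M and J share the same y with |MJ| = 56.7 and J on the −x side, so J = (-56.7, 0.00). Since A1 is tangent to MJ there, GJ ⟂ MJ, so G = J + (0, 4.4) = (-56.7, 4.40). On A1, J sits at bearing -90° from G; a 111° counterclockwise sweep puts N at bearing 21°, so N = G + 4.4·(cos 21°, sin 21°) = (-52.6, 5.98). Tangency of A1 to NH means the radius GN is perpendicular to NH, so NH runs along (−sin 21°, cos 21°); with |NH| = 31.4, H = (-63.8, 35.3). Then |JH| = |H − J| = 36.0.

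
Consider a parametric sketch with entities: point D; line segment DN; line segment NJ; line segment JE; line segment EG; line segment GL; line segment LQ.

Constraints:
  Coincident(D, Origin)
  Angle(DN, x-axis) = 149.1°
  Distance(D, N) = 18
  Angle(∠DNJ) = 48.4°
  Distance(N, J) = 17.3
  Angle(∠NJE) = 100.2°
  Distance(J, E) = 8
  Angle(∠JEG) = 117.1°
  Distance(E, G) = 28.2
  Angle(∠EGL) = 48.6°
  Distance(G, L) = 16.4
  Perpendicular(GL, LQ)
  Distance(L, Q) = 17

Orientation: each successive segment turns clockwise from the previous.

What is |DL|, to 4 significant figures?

15.29

D is at the origin; DN runs at 149.1° with length 18.0, so N = (-15.45, 9.244). ∠DNJ = 48.4° gives NJ at 17.50° from the x-axis; with |NJ| = 17.3, J = (1.054, 14.45). ∠NJE = 100.2° gives JE at -62.30° from the x-axis; with |JE| = 8.0, E = (4.773, 7.363). ∠JEG = 117.1° gives EG at -125.2° from the x-axis; with |EG| = 28.2, G = (-11.48, -15.68). ∠EGL = 48.6° gives GL at 103.4° from the x-axis; with |GL| = 16.4, L = (-15.28, 0.2728). Then |DL| = |L − D| = 15.29.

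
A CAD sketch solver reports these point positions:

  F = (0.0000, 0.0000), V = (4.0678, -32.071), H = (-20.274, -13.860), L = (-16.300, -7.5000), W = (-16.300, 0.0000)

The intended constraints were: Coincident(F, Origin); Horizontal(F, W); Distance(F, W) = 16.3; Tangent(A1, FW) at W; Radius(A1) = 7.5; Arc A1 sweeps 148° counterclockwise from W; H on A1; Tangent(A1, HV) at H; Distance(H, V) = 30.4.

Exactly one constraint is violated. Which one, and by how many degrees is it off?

Tangent(A1, HV) at H — off by 4.80°.

F = (0.00, 0.00) ✓; F.y = 0.00, W.y = 0.00 ✓; |FW| = 16.30 ✓; ∠(LW, WF) = 90.00° ✓; |LW| = 7.500 ✓; bearing(L→H) − bearing(L→W) = 148.0° ✓; |LH| = 7.499 ✓; ∠(LH, HV) = 94.80° ✗; |HV| = 30.40 ✓.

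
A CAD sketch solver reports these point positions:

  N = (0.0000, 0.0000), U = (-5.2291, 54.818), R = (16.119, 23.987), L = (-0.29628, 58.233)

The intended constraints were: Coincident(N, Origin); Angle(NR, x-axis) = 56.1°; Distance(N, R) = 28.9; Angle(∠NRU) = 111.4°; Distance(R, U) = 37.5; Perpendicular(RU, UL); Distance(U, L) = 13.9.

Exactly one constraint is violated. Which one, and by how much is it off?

Distance(U, L) = 13.9 — off by 7.90.

N = (0.00, 0.00) ✓; NR at 56.10° ✓; |NR| = 28.90 ✓; ∠NRU = 111.4° ✓; |RU| = 37.50 ✓; ∠(RU, UL) = 90.00° ✓; |UL| = 6.000 ✗.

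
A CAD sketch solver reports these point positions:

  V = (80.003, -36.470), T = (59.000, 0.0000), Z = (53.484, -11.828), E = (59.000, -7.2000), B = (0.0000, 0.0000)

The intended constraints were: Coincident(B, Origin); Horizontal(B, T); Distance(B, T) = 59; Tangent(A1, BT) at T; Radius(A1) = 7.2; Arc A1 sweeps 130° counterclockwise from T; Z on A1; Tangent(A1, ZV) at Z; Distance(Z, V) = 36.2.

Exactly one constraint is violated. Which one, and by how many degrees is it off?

Tangent(A1, ZV) at Z — off by 7.10°.

B = (0.00, 0.00) ✓; B.y = 0.00, T.y = 0.00 ✓; |BT| = 59.00 ✓; ∠(ET, TB) = 90.00° ✓; |ET| = 7.200 ✓; bearing(E→Z) − bearing(E→T) = 130.0° ✓; |EZ| = 7.200 ✓; ∠(EZ, ZV) = 82.90° ✗; |ZV| = 36.20 ✓.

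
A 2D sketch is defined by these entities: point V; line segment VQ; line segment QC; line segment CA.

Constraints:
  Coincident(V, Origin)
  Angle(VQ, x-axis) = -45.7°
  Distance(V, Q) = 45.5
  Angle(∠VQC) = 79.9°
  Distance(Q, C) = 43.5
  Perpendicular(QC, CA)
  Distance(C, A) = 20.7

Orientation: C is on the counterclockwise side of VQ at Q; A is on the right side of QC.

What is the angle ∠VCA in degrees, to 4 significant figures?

141.6°

∠VQC = 79.9°, so QC runs at -45.7° + (180° − 79.9°) = 54.40° from the x-axis; with |QC| = 43.5, C = Q + 43.5·(cos 54.40°, sin 54.40°) = (57.10, 2.806). QC ⟂ CA; with |CA| = 20.7 on the right of QC, A = C + 20.7·(0.8131, -0.5821) = (73.93, -9.244). Then cos ∠VCA = CV·CA / (|CV||CA|), giving 141.6°.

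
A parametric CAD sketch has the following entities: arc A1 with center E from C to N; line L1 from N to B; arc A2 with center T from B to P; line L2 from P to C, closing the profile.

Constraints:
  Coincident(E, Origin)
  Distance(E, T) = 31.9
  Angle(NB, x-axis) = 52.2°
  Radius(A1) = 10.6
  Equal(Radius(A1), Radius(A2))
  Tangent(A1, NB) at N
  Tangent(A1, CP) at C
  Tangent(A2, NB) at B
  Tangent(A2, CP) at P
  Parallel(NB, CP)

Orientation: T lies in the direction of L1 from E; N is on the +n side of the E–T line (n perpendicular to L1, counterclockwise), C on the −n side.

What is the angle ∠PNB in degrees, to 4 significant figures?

33.61°

The slot axis is L1's direction at 52.2°, so u = (cos 52.2°, sin 52.2°) = (0.6129, 0.7902) and n = (−sin 52.2°, cos 52.2°) = (-0.7902, 0.6129). E is at the origin and T lies 31.9 along u from E, so T = 31.9·u = (19.55, 25.21). Tangency of A1 to both parallel lines with radius 10.6 puts N and C at E ± 10.6·n: N = (-8.376, 6.497), C = (8.376, -6.497). Equal radii place B and P the same way about T: B = T + 10.6·n = (11.18, 31.70), P = T − 10.6·n = (27.93, 18.71). Then cos ∠PNB = NP·NB / (|NP||NB|), giving 33.61°.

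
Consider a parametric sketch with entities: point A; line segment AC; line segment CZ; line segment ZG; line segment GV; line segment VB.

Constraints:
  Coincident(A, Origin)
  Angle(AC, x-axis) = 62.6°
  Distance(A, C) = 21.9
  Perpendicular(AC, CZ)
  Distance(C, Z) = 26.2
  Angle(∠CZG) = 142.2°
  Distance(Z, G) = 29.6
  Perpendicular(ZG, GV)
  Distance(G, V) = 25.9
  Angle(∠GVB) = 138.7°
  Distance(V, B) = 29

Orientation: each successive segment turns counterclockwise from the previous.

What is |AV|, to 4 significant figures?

37.63

∠CZG = 142.2° gives ZG at -169.6° from the x-axis; with |ZG| = 29.6, G = (-42.30, 26.16). The perpendicularity gives GV at right angles to ZG, so GV runs at -79.60°; with |GV| = 25.9, V = (-37.62, 0.6825). Then |AV| = |V − A| = 37.63.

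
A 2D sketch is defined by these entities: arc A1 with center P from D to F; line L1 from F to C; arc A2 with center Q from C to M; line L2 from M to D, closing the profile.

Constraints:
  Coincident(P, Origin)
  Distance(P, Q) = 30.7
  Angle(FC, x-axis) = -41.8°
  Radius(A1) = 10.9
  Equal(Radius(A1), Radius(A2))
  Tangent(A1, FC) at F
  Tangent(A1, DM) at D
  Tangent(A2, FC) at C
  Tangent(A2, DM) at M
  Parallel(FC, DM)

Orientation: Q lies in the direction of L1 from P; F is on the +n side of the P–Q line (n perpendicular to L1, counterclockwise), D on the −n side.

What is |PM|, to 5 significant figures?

32.578

The slot axis is L1's direction at -41.8°, so u = (cos -41.8°, sin -41.8°) = (0.74548, -0.66653) and n = (−sin -41.8°, cos -41.8°) = (0.66653, 0.74548). P is at the origin and Q lies 30.7 along u from P, so Q = 30.7·u = (22.886, -20.463). Tangency of A1 to both parallel lines with radius 10.9 puts F and D at P ± 10.9·n: F = (7.2652, 8.1257), D = (-7.2652, -8.1257). Equal radii place C and M the same way about Q: C = Q + 10.9·n = (30.151, -12.337), M = Q − 10.9·n = (15.621, -28.588). Then |PM| = |M − P| = 32.578.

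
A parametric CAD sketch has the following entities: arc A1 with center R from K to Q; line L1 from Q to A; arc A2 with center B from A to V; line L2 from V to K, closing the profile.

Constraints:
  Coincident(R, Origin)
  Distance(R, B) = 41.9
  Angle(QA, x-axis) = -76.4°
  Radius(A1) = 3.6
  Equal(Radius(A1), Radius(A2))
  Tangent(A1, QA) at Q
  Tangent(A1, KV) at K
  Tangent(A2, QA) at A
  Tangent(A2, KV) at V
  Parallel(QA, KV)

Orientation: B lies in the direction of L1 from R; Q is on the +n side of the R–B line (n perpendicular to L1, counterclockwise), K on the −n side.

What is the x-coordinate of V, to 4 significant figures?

6.353

The slot axis is L1's direction at -76.4°, so u = (cos -76.4°, sin -76.4°) = (0.2351, -0.9720) and n = (−sin -76.4°, cos -76.4°) = (0.9720, 0.2351). R is at the origin and B lies 41.9 along u from R, so B = 41.9·u = (9.852, -40.73). Tangency of A1 to both parallel lines with radius 3.6 puts Q and K at R ± 3.6·n: Q = (3.499, 0.8465), K = (-3.499, -0.8465). Equal radii place A and V the same way about B: A = B + 3.6·n = (13.35, -39.88), V = B − 3.6·n = (6.353, -41.57). So V.x = 6.353.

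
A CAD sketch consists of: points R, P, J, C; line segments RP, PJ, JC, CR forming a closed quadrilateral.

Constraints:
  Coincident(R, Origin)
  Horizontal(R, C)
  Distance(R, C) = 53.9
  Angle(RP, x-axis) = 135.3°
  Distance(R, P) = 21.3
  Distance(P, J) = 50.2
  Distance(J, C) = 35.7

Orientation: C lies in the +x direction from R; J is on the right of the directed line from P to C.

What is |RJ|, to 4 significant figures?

28.99

R is at the origin; RC is horizontal with |RC| = 53.9 and C in +x, so C = (53.9, 0). RP runs at 135.3° with |RP| = 21.3, so P = (-15.14, 14.98). J is determined by |PJ| = 50.2 and |JC| = 35.7 together: it lies at the intersection of circle(P, 50.2) and circle(C, 35.7). With |PC| = 70.65, the foot of the radical line on PC is 44.14 from P and the perpendicular offset is √(50.2² − 44.14²) = 23.91. Taking the right-of-PC solution: J = (22.92, -17.75).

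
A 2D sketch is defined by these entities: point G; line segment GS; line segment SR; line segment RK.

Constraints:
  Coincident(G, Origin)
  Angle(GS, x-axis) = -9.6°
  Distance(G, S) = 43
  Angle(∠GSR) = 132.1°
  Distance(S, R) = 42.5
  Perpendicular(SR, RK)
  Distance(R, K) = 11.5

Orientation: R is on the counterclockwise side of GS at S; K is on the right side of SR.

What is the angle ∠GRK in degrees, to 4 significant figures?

114.1°

G is at the origin; GS runs at -9.6° with length 43.0, so S = 43.0·(cos -9.6°, sin -9.6°) = (42.40, -7.171). ∠GSR = 132.1°, so SR runs at -9.6° + (180° − 132.1°) = 38.30° from the x-axis; with |SR| = 42.5, R = S + 42.5·(cos 38.30°, sin 38.30°) = (75.75, 19.17). SR is perpendicular to RK; with |RK| = 11.5 on the right of SR, K = R + 11.5·(0.6198, -0.7848) = (82.88, 10.14). Then cos ∠GRK = RG·RK / (|RG||RK|), giving 114.1°.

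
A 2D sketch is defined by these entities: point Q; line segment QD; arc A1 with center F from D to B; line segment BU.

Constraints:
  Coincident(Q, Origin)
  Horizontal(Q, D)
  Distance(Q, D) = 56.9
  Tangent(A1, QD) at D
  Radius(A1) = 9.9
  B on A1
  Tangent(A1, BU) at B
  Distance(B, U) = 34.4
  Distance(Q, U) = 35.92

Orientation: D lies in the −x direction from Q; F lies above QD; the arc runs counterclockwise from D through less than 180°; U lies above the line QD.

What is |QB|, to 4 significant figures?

50.26

Checks: |FB| = 9.900 ✓; ∠(FB, BU) = 90.00° ✓; |BU| = 34.40 ✓; |QU| = 35.92 ✓.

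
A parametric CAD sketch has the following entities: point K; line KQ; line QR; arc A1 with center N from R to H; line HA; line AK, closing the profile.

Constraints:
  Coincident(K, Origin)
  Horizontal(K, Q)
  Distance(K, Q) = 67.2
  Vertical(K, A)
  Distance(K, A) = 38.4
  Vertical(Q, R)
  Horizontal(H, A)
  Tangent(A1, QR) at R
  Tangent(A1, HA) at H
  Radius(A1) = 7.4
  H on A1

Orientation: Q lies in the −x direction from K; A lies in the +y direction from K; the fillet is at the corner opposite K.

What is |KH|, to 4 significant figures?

71.07

K is at the origin; KQ is horizontal with |KQ| = 67.2 and Q on the −x side, so Q = (-67.20, 0.000). KA is vertical with |KA| = 38.4 and A on the +y side, so A = (0.000, 38.40). The virtual corner opposite K is at (-67.20, 38.40). The tangent condition forces NR to be normal to QR and the tangent condition forces NH to be normal to HA, with radius 7.4, so the center N sits 7.4 in from both sides at N = (-59.80, 31.00). That places the tangent points at R = (-67.20, 31.00) on QR and H = (-59.80, 38.40) on HA. Then |KH| = |H − K| = 71.07.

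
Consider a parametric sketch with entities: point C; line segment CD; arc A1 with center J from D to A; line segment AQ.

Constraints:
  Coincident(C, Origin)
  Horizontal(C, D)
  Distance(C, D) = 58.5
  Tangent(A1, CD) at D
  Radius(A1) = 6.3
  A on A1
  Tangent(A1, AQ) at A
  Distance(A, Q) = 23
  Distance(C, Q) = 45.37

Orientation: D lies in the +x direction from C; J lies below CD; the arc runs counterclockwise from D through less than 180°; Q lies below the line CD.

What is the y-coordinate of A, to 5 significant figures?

-2.6434

Checks: ∠(JD, DC) = 90.00° ✓; |JD| = 6.300 ✓; |JA| = 6.300 ✓; ∠(JA, AQ) = 90.00° ✓; |AQ| = 23.00 ✓; |CQ| = 45.37 ✓.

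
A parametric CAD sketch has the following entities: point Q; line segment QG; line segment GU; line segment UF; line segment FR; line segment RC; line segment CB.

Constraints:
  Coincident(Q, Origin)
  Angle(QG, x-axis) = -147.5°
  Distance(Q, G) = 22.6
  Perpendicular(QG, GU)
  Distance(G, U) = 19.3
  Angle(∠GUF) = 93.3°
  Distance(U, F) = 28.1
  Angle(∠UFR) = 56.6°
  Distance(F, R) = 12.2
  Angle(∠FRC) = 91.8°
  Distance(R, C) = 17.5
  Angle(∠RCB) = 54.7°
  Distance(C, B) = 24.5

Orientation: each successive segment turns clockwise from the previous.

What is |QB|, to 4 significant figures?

30.13

∠FRC = 91.8° gives RC at -175.8° from the x-axis; with |RC| = 17.5, C = (-23.58, 7.101). ∠RCB = 54.7° gives CB at 58.90° from the x-axis; with |CB| = 24.5, B = (-10.93, 28.08). Then |QB| = |B − Q| = 30.13.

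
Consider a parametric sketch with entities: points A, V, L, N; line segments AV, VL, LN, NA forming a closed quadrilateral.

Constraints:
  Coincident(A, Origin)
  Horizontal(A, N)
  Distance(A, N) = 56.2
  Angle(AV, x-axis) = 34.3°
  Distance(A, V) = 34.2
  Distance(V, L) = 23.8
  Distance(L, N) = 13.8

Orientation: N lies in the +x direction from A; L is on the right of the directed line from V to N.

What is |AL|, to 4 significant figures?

42.40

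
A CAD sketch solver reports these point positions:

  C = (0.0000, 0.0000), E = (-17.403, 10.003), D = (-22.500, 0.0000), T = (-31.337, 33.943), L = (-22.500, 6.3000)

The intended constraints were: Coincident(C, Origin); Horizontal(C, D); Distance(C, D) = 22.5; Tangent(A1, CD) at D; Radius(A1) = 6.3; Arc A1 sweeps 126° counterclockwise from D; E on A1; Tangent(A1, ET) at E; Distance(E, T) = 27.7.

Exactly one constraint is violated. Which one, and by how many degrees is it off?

Tangent(A1, ET) at E — off by 5.80°.

C = (0.00, 0.00) ✓; C.y = 0.00, D.y = 0.00 ✓; |CD| = 22.50 ✓; ∠(LD, DC) = 90.00° ✓; |LD| = 6.300 ✓; bearing(L→E) − bearing(L→D) = 126.0° ✓; |LE| = 6.300 ✓; ∠(LE, ET) = 95.80° ✗; |ET| = 27.70 ✓.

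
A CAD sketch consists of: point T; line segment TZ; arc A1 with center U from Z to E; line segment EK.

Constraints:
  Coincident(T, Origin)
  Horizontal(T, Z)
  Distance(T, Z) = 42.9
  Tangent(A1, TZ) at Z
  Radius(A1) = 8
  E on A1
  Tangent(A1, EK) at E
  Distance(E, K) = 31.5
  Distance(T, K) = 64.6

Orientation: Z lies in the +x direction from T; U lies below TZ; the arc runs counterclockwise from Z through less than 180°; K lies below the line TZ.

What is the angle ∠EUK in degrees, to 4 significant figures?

75.75°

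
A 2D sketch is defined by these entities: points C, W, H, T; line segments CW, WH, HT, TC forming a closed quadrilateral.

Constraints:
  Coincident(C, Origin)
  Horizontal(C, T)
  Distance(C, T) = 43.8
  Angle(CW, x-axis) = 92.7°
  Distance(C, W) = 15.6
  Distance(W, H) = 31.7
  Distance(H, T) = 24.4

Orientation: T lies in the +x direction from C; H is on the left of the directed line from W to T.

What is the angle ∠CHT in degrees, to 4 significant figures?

88.96°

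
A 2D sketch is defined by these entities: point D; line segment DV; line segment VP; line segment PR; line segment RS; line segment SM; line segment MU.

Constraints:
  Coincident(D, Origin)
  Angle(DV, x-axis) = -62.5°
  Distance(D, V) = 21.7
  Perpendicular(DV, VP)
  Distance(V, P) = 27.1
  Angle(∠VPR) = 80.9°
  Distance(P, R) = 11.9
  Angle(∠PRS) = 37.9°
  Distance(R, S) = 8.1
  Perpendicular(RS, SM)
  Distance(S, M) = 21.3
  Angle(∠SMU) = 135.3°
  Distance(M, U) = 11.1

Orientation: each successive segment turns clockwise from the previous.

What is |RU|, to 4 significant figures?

29.19

D is at the origin; DV runs at -62.5° with length 21.7, so V = (10.02, -19.25). The perpendicularity gives VP at right angles to DV, so VP runs at -152.5°; with |VP| = 27.1, P = (-14.02, -31.76). ∠VPR = 80.9° gives PR at 108.4° from the x-axis; with |PR| = 11.9, R = (-17.77, -20.47). ∠PRS = 37.9° gives RS at -33.70° from the x-axis; with |RS| = 8.1, S = (-11.04, -24.96). The perpendicularity gives SM at right angles to RS, so SM runs at -123.7°; with |SM| = 21.3, M = (-22.85, -42.68). ∠SMU = 135.3° gives MU at -168.4° from the x-axis; with |MU| = 11.1, U = (-33.73, -44.92). Then |RU| = |U − R| = 29.19.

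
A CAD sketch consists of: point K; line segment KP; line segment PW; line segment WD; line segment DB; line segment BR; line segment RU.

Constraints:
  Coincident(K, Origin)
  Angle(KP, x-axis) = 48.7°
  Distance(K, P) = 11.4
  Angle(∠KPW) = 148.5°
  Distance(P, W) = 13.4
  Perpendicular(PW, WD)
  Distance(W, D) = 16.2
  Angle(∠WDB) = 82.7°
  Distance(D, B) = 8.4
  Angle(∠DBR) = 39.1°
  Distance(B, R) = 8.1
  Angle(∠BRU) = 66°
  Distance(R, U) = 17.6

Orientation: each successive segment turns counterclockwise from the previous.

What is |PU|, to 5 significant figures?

31.727

K is at the origin; KP runs at 48.7° with length 11.4, so P = (7.5240, 8.5644). ∠KPW = 148.5° gives PW at 80.200° from the x-axis; with |PW| = 13.4, W = (9.8048, 21.769). The perpendicularity gives WD at right angles to PW, so WD runs at 170.20°; with |WD| = 16.2, D = (-6.1588, 24.526). ∠WDB = 82.7° gives DB at -92.500° from the x-axis; with |DB| = 8.4, B = (-6.5252, 16.134). ∠DBR = 39.1° gives BR at 48.400° from the x-axis; with |BR| = 8.1, R = (-1.1474, 22.191). ∠BRU = 66.0° gives RU at 162.40° from the x-axis; with |RU| = 17.6, U = (-17.924, 27.513). Then |PU| = |U − P| = 31.727.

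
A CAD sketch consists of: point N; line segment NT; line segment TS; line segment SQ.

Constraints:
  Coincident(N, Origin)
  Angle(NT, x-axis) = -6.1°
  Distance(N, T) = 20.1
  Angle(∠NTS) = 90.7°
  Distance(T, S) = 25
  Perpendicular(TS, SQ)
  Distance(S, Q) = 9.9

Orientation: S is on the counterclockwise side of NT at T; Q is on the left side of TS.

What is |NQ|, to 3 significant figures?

27.2

∠NTS = 90.7°, so TS runs at -6.1° + (180° − 90.7°) = 83.2° from the x-axis; with |TS| = 25.0, S = T + 25.0·(cos 83.2°, sin 83.2°) = (22.9, 22.7). The perpendicularity gives SQ at right angles to TS; with |SQ| = 9.9 on the left of TS, Q = S + 9.9·(-0.993, 0.118) = (13.1, 23.9). Then |NQ| = |Q − N| = 27.2.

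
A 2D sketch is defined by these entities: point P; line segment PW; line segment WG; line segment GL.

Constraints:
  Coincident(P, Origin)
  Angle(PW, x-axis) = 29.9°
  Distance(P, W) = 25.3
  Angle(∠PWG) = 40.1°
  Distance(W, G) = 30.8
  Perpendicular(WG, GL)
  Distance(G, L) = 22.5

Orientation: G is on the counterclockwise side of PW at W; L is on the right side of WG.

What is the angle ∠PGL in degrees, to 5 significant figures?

144.91°

P is at the origin; PW runs at 29.9° with length 25.3, so W = 25.3·(cos 29.9°, sin 29.9°) = (21.932, 12.612). ∠PWG = 40.1°, so WG runs at 29.9° + (180° − 40.1°) = 169.80° from the x-axis; with |WG| = 30.8, G = W + 30.8·(cos 169.80°, sin 169.80°) = (-8.3807, 18.066). WG is perpendicular to GL; with |GL| = 22.5 on the right of WG, L = G + 22.5·(0.17708, 0.98420) = (-4.3963, 40.210). Then cos ∠PGL = GP·GL / (|GP||GL|), giving 144.91°.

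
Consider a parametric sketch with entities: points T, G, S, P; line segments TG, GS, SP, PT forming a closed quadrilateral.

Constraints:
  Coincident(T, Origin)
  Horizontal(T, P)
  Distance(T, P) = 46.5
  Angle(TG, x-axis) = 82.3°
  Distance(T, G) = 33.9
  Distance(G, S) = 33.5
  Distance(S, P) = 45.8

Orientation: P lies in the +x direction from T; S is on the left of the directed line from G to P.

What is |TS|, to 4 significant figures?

57.44

Checks: |GS| = 33.50 ✓; |SP| = 45.80 ✓.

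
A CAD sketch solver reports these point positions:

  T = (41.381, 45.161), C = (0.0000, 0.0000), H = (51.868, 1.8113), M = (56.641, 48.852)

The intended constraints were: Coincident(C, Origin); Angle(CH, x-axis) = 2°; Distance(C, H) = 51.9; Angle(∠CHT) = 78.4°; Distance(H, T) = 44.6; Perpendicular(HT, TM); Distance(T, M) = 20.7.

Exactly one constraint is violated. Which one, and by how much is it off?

Distance(T, M) = 20.7 — off by 5.00.

C = (0.00, 0.00) ✓; CH at 2.000° ✓; |CH| = 51.90 ✓; ∠CHT = 78.40° ✓; |HT| = 44.60 ✓; ∠(HT, TM) = 90.00° ✓; |TM| = 15.70 ✗.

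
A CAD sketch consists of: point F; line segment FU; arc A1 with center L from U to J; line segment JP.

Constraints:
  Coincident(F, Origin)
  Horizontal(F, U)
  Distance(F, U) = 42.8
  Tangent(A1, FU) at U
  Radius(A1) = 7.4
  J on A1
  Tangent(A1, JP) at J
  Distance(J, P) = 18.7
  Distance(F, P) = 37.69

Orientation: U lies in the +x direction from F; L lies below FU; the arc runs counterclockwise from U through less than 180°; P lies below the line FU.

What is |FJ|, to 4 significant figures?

36.13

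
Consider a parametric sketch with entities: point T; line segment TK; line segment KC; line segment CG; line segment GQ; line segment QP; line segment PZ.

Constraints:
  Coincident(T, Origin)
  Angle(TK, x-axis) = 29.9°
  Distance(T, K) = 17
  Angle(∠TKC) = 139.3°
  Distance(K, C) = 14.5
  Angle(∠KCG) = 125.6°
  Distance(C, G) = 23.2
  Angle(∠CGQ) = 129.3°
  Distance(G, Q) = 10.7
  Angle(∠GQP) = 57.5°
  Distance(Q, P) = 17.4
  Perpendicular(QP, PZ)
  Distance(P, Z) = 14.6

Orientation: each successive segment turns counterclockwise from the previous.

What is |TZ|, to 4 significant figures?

37.44

∠GQP = 57.5° gives QP at -61.80° from the x-axis; with |QP| = 17.4, P = (3.799, 26.62). QP is perpendicular to PZ, so PZ runs at 28.20°; with |PZ| = 14.6, Z = (16.67, 33.52). Then |TZ| = |Z − T| = 37.44.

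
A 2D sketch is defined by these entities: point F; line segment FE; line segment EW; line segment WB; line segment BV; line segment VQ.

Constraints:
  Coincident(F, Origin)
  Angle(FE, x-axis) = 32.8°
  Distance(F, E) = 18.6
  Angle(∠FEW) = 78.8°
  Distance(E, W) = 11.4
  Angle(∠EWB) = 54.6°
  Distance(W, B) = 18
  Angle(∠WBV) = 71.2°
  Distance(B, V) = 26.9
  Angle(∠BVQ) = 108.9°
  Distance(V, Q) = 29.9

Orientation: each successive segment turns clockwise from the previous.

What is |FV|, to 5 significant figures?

31.343

∠EWB = 54.6° gives WB at 166.20° from the x-axis; with |WB| = 18.0, B = (2.3507, 3.7699). ∠WBV = 71.2° gives BV at 57.400° from the x-axis; with |BV| = 26.9, V = (16.844, 26.432). Then |FV| = |V − F| = 31.343.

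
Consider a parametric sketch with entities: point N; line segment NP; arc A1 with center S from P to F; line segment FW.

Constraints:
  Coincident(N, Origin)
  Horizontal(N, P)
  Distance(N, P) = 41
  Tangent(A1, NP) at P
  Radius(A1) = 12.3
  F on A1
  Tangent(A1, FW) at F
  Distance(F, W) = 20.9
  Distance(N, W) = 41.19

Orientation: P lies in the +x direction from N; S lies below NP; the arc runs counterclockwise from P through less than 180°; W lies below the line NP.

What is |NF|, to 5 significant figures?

30.770

Checks: |SF| = 12.30 ✓; ∠(SF, FW) = 90.00° ✓; |FW| = 20.90 ✓; |NW| = 41.19 ✓.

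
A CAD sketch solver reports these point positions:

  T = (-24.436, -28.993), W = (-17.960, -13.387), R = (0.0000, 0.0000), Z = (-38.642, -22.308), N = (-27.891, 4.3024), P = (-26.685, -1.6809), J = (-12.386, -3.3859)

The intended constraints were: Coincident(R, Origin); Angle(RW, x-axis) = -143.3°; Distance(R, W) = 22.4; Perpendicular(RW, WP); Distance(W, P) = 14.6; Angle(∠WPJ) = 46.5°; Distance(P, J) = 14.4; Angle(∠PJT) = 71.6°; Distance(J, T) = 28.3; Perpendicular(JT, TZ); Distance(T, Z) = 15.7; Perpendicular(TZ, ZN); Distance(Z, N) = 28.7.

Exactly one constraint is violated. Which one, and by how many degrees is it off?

Perpendicular(TZ, ZN) — off by 3.20°.

R = (0.00, 0.00) ✓; RW at -143.3° ✓; |RW| = 22.40 ✓; ∠(RW, WP) = 90.00° ✓; |WP| = 14.60 ✓; ∠WPJ = 46.50° ✓; |PJ| = 14.40 ✓; ∠PJT = 71.60° ✓; |JT| = 28.30 ✓; ∠(JT, TZ) = 90.00° ✓; |TZ| = 15.70 ✓; ∠(TZ, ZN) = 86.80° ✗; |ZN| = 28.70 ✓.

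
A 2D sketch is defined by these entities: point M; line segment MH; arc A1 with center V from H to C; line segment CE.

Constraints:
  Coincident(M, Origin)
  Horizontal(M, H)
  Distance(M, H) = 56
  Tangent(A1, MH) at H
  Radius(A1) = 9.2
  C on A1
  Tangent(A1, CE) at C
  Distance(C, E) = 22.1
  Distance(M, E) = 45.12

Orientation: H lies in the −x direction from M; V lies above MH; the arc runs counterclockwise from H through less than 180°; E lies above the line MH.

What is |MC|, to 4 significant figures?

48.07

M is at the origin; MH is horizontal with |MH| = 56.0 and H on the −x side, so H = (-56.00, 0.000). A1 meets MH tangentially, so VH is at right angles to MH, so V = H + (0, 9.2) = (-56.00, 9.200). Since VC ⟂ CE (tangency), |VE| = √(9.2² + 22.1²) = 23.94 regardless of where C sits on A1. So E lies on both circle(M, 45.12) and circle(V, 23.94); the above-MH intersection is E = (-37.76, 24.70). C is the foot of the tangent from E: C = (-47.81, 5.017).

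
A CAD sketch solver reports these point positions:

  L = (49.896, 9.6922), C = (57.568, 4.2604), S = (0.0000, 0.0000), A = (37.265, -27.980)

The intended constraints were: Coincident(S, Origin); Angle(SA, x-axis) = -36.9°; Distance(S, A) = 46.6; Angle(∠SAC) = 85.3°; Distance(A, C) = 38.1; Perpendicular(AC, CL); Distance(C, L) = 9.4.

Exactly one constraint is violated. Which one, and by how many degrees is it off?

Perpendicular(AC, CL) — off by 3.10°.

S = (0.00, 0.00) ✓; SA at -36.90° ✓; |SA| = 46.60 ✓; ∠SAC = 85.30° ✓; |AC| = 38.10 ✓; ∠(AC, CL) = 86.90° ✗; |CL| = 9.400 ✓.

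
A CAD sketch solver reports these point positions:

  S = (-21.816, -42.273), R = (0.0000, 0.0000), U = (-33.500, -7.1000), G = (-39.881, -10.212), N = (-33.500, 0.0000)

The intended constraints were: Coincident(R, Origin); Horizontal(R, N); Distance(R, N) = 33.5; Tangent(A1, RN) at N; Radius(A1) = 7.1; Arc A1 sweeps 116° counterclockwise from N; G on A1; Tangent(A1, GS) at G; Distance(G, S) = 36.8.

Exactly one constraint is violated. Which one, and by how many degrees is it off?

Tangent(A1, GS) at G — off by 3.40°.

R = (0.00, 0.00) ✓; R.y = 0.00, N.y = 0.00 ✓; |RN| = 33.50 ✓; ∠(UN, NR) = 90.00° ✓; |UN| = 7.100 ✓; bearing(U→G) − bearing(U→N) = 116.0° ✓; |UG| = 7.099 ✓; ∠(UG, GS) = 86.60° ✗; |GS| = 36.80 ✓.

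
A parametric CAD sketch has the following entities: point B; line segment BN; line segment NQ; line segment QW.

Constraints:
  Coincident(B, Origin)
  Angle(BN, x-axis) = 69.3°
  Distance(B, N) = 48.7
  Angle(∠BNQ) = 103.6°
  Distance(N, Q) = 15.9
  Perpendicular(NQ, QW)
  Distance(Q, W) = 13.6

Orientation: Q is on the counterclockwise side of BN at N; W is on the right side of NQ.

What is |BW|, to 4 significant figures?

66.79

B is at the origin; BN runs at 69.3° with length 48.7, so N = 48.7·(cos 69.3°, sin 69.3°) = (17.21, 45.56). ∠BNQ = 103.6°, so NQ runs at 69.3° + (180° − 103.6°) = 145.7° from the x-axis; with |NQ| = 15.9, Q = N + 15.9·(cos 145.7°, sin 145.7°) = (4.079, 54.52). The perpendicularity gives QW at right angles to NQ; with |QW| = 13.6 on the right of NQ, W = Q + 13.6·(0.5635, 0.8261) = (11.74, 65.75). Then |BW| = |W − B| = 66.79.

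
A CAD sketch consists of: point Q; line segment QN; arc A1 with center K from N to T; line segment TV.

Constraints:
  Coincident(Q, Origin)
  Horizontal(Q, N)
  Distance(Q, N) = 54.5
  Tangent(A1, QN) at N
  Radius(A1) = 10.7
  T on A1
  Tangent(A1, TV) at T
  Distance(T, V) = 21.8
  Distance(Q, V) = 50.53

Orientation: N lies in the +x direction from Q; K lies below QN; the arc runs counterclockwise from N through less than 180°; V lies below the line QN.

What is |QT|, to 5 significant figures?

44.845

Q is at the origin; QN is horizontal with |QN| = 54.5 and N on the +x side, so N = (54.500, 0.0000). Since A1 is tangent to QN there, KN ⟂ QN, so K = N + (0, -10.7) = (54.500, -10.700). Since KT ⟂ TV (tangency), |KV| = √(10.7² + 21.8²) = 24.284 regardless of where T sits on A1. So V lies on both circle(Q, 50.53) and circle(K, 24.284); the below-QN intersection is V = (40.340, -30.429). T is the foot of the tangent from V: T = (43.947, -8.9296).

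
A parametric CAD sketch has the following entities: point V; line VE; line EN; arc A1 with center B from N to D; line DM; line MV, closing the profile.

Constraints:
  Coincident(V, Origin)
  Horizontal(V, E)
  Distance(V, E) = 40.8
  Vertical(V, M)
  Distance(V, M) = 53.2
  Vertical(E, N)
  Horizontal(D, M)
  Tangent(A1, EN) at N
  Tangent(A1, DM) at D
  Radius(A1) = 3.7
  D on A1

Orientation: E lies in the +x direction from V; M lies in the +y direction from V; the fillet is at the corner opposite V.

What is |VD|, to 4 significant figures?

64.86

V is at the origin; VE is horizontal with |VE| = 40.8 and E on the +x side, so E = (40.80, 0.000). VM is vertical with |VM| = 53.2 and M on the +y side, so M = (0.000, 53.20). The virtual corner opposite V is at (40.80, 53.20). The tangent condition forces BN to be normal to EN and the tangent condition forces BD to be normal to DM, with radius 3.7, so the center B sits 3.7 in from both sides at B = (37.10, 49.50). That places the tangent points at N = (40.80, 49.50) on EN and D = (37.10, 53.20) on DM. Then |VD| = |D − V| = 64.86.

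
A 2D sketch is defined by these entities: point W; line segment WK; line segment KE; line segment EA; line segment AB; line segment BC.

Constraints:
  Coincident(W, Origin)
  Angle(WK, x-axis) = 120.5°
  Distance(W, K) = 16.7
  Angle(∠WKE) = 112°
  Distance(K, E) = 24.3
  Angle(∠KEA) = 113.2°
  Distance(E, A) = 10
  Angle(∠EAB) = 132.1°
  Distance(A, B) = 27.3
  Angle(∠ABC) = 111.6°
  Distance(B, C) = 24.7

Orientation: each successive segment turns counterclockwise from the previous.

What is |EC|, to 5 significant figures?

45.815

W is at the origin; WK runs at 120.5° with length 16.7, so K = (-8.4759, 14.389). ∠WKE = 112.0° gives KE at -171.50° from the x-axis; with |KE| = 24.3, E = (-32.509, 10.797). ∠KEA = 113.2° gives EA at -104.70° from the x-axis; with |EA| = 10.0, A = (-35.047, 1.1248). ∠EAB = 132.1° gives AB at -56.800° from the x-axis; with |AB| = 27.3, B = (-20.098, -21.719). ∠ABC = 111.6° gives BC at 11.600° from the x-axis; with |BC| = 24.7, C = (4.0974, -16.752). Then |EC| = |C − E| = 45.815.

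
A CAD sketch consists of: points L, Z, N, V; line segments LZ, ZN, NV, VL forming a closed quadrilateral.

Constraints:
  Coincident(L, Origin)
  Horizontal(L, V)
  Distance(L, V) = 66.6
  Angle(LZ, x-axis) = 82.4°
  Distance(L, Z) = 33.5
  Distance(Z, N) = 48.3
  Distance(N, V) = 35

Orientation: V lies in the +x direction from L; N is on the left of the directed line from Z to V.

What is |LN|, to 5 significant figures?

61.738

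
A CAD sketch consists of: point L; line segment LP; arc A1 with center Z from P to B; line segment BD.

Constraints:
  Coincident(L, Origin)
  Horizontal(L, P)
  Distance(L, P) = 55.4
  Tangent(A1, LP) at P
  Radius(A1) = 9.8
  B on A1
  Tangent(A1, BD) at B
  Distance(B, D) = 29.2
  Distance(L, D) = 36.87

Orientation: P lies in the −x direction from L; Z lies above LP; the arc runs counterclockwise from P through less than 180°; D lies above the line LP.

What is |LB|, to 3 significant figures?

48.5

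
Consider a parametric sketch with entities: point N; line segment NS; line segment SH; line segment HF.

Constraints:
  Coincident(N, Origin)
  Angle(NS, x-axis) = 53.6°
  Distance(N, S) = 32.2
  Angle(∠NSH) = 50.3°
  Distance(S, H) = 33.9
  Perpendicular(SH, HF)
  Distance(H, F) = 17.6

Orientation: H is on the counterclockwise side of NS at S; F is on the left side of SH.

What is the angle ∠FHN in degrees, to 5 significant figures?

28.285°

∠NSH = 50.3°, so SH runs at 53.6° + (180° − 50.3°) = 183.30° from the x-axis; with |SH| = 33.9, H = S + 33.9·(cos 183.30°, sin 183.30°) = (-14.736, 23.966). The perpendicularity gives HF at right angles to SH; with |HF| = 17.6 on the left of SH, F = H + 17.6·(0.057564, -0.99834) = (-13.723, 6.3953). Then cos ∠FHN = HF·HN / (|HF||HN|), giving 28.285°.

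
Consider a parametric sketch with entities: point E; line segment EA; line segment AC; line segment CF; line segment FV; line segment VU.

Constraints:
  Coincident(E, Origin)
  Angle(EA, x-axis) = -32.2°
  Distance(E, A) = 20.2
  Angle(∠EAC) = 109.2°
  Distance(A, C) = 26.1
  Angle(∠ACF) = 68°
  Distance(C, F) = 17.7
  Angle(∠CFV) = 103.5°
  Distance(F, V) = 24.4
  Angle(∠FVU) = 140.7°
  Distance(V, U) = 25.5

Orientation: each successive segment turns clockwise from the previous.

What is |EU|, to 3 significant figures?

29.4

E is at the origin; EA runs at -32.2° with length 20.2, so A = (17.1, -10.8). ∠EAC = 109.2° gives AC at -103° from the x-axis; with |AC| = 26.1, C = (11.2, -36.2). ∠ACF = 68.0° gives CF at 145° from the x-axis; with |CF| = 17.7, F = (-3.28, -26.0). ∠CFV = 103.5° gives FV at 68.5° from the x-axis; with |FV| = 24.4, V = (5.67, -3.34). ∠FVU = 140.7° gives VU at 29.2° from the x-axis; with |VU| = 25.5, U = (27.9, 9.10). Then |EU| = |U − E| = 29.4.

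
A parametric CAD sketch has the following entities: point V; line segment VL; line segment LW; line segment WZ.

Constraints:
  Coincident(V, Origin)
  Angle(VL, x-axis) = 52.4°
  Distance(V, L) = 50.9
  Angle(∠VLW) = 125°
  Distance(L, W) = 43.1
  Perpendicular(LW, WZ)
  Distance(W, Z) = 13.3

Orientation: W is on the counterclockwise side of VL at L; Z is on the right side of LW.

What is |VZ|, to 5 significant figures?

90.835

∠VLW = 125.0°, so LW runs at 52.4° + (180° − 125.0°) = 107.40° from the x-axis; with |LW| = 43.1, W = L + 43.1·(cos 107.40°, sin 107.40°) = (18.168, 81.455). LW ⟂ WZ; with |WZ| = 13.3 on the right of LW, Z = W + 13.3·(0.95424, 0.29904) = (30.859, 85.433). Then |VZ| = |Z − V| = 90.835.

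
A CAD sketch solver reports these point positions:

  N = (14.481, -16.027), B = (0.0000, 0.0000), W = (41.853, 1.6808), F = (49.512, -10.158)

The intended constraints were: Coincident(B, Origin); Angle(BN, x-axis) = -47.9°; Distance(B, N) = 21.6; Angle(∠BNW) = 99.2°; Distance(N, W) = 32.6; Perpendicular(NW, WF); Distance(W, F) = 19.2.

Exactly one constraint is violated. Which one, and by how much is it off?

Distance(W, F) = 19.2 — off by 5.10.

B = (0.00, 0.00) ✓; BN at -47.90° ✓; |BN| = 21.60 ✓; ∠BNW = 99.20° ✓; |NW| = 32.60 ✓; ∠(NW, WF) = 90.00° ✓; |WF| = 14.10 ✗.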